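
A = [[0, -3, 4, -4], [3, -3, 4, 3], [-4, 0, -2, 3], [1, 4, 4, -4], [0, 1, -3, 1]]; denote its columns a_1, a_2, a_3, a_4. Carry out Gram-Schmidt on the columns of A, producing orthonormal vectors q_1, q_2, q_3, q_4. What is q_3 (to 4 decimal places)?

q_3 = (0.5602, 0.1265, 0.2523, 0.6296, -0.4584)

a_1 = (0, 3, -4, 1, 0); ‖a_1‖ = 5.0990, so q_1 = (0.0000, 0.5883, -0.7845, 0.1961, 0.0000).
q_1·a_2 = 0.0000·(-3) + 0.5883·(-3) + (-0.7845)·0 + 0.1961·4 + 0.0000·1 = -0.9806.
u_2 = a_2 + 0.9806·q_1 = (-3.0000, -2.4231, -0.7692, 4.1923, 1.0000).
‖u_2‖ = 5.8342, so q_2 = (-0.5142, -0.4153, -0.1318, 0.7186, 0.1714).
q_1·a_3 = 0.0000·4 + 0.5883·4 + (-0.7845)·(-2) + 0.1961·4 + 0.0000·(-3) = 4.7068; q_2·a_3 = (-0.5142)·4 + (-0.4153)·4 + (-0.1318)·(-2) + 0.7186·4 + 0.1714·(-3) = -1.0943.
u_3 = a_3 − 4.7068·q_1 + 1.0943·q_2 = (3.4373, 0.7763, 1.5480, 3.8633, -2.8124).
‖u_3‖ = 6.1358, so q_3 = (0.5602, 0.1265, 0.2523, 0.6296, -0.4584).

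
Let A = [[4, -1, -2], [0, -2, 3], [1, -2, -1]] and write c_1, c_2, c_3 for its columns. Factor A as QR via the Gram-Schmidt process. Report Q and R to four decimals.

Q = [[0.9701, 0.1570, 0.1849], [0.0000, -0.7624, 0.6472], [0.2425, -0.6278, -0.7396]], R = [[4.1231, -1.4552, -2.1828], [0.0000, 2.6234, -1.9732], [0.0000, 0.0000, 2.3113]]

q_1 = c_1/‖c_1‖ = (4, 0, 1)/4.1231 = (0.9701, 0.0000, 0.2425).
r_{12} = q_1·c_2 = -1.4552.
u_2 = c_2 + 1.4552·q_1 = (0.4118, -2.0000, -1.6471).
‖u_2‖ = 2.6234, so q_2 = (0.1570, -0.7624, -0.6278).
r_{13} = q_1·c_3 = -2.1828; r_{23} = q_2·c_3 = -1.9732.
u_3 = c_3 + 2.1828·q_1 + 1.9732·q_2 = (0.4274, 1.4957, -1.7094).
‖u_3‖ = 2.3113, so q_3 = (0.1849, 0.6472, -0.7396).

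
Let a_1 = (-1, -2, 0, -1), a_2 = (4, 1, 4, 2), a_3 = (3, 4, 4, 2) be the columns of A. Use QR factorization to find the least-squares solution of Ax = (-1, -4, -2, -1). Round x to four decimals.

q_1 = a_1/‖a_1‖ = (-1, -2, 0, -1)/2.4495 = (-0.4082, -0.8165, 0.0000, -0.4082).
r_{12} = q_1·a_2 = -3.2660.
u_2 = a_2 + 3.2660·q_1 = (2.6667, -1.6667, 4.0000, 0.6667).
‖u_2‖ = 5.1316, so q_2 = (0.5197, -0.3248, 0.7795, 0.1299).
r_{13} = q_1·a_3 = -5.3072; r_{23} = q_2·a_3 = 3.6376.
u_3 = a_3 + 5.3072·q_1 − 3.6376·q_2 = (-1.0570, 0.8481, 1.1646, -0.6392).
‖u_3‖ = 1.8977, so q_3 = (-0.5570, 0.4469, 0.6137, -0.3369).
Qᵀb = (4.0825, -0.9094, -2.1212).
Back-substitute: x_3 = -2.1212/1.8977 = -1.1178.
x_2 = (-0.9094 − 3.6376·(-1.1178))/5.1316 = 0.6151.
x_1 = (4.0825 + 3.2660·0.6151 + 5.3072·(-1.1178))/2.4495 = 0.0650.

x = (0.0650, 0.6151, -1.1178)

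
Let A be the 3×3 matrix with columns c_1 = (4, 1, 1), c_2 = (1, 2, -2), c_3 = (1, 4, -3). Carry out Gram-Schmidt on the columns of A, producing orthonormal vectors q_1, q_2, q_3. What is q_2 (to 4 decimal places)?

q_2 = (0.0390, 0.6242, -0.7803)

c_1 = (4, 1, 1); ‖c_1‖ = 4.2426, so q_1 = (0.9428, 0.2357, 0.2357).
q_1·c_2 = 0.9428·1 + 0.2357·2 + 0.2357·(-2) = 0.9428.
u_2 = c_2 − 0.9428·q_1 = (0.1111, 1.7778, -2.2222).
‖u_2‖ = 2.8480, so q_2 = (0.0390, 0.6242, -0.7803).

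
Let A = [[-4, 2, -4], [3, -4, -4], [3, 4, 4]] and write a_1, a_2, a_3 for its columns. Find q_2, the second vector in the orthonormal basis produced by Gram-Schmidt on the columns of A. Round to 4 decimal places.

q_1 = a_1/‖a_1‖ = (-4, 3, 3)/5.8310 = (-0.6860, 0.5145, 0.5145).
r_{12} = q_1·a_2 = -1.3720.
u_2 = a_2 + 1.3720·q_1 = (1.0588, -3.2941, 4.7059).
‖u_2‖ = 5.8410, so q_2 = (0.1813, -0.5640, 0.8057).

q_2 = (0.1813, -0.5640, 0.8057)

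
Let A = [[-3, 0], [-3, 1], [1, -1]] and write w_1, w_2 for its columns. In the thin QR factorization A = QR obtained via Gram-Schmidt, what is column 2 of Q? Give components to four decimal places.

e_2 = (-0.5869, 0.3424, -0.7337)

w_1 = (-3, -3, 1); ‖w_1‖ = 4.3589, so e_1 = (-0.6882, -0.6882, 0.2294).
e_1·w_2 = (-0.6882)·0 + (-0.6882)·1 + 0.2294·(-1) = -0.9177.
u_2 = w_2 + 0.9177·e_1 = (-0.6316, 0.3684, -0.7895).
‖u_2‖ = 1.0761, so e_2 = (-0.5869, 0.3424, -0.7337).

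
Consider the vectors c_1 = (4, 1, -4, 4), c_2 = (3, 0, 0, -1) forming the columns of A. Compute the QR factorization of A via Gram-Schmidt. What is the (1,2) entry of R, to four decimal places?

r_{12} = 1.1429

c_1 = (4, 1, -4, 4); ‖c_1‖ = 7.0000, so e_1 = (0.5714, 0.1429, -0.5714, 0.5714).
r_{12} = e_1·c_2 = 1.1429.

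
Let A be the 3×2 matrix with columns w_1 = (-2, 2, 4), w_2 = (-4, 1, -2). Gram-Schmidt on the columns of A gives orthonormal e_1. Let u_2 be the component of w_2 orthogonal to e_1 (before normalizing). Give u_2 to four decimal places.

u_2 = (-3.8333, 0.8333, -2.3333)

w_1 = (-2, 2, 4); ‖w_1‖ = 4.8990, so e_1 = (-0.4082, 0.4082, 0.8165).
e_1·w_2 = (-0.4082)·(-4) + 0.4082·1 + 0.8165·(-2) = 0.4082.
u_2 = w_2 − 0.4082·e_1 = (-3.8333, 0.8333, -2.3333).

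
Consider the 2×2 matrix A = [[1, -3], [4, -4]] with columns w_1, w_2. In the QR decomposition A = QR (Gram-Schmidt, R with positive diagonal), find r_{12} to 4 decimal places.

r_{12} = -4.6082

w_1 = (1, 4); ‖w_1‖ = 4.1231, so e_1 = (0.2425, 0.9701).
r_{12} = e_1·w_2 = -4.6082.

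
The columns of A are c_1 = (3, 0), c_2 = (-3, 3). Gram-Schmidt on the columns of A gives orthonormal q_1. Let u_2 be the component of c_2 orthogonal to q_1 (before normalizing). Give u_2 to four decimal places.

u_2 = (0.0000, 3.0000)

q_1 = c_1/‖c_1‖ = (3, 0)/3.0000 = (1.0000, 0.0000).
r_{12} = q_1·c_2 = -3.0000.
u_2 = c_2 + 3.0000·q_1 = (0.0000, 3.0000).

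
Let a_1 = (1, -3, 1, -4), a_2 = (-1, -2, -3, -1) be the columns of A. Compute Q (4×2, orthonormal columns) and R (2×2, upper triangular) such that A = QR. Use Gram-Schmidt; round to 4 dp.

a_1 = (1, -3, 1, -4); ‖a_1‖ = 5.1962, so e_1 = (0.1925, -0.5774, 0.1925, -0.7698).
e_1·a_2 = 0.1925·(-1) + (-0.5774)·(-2) + 0.1925·(-3) + (-0.7698)·(-1) = 1.1547.
u_2 = a_2 − 1.1547·e_1 = (-1.2222, -1.3333, -3.2222, -0.1111).
‖u_2‖ = 3.6968, so e_2 = (-0.3306, -0.3607, -0.8716, -0.0301).

Q = [[0.1925, -0.3306], [-0.5774, -0.3607], [0.1925, -0.8716], [-0.7698, -0.0301]], R = [[5.1962, 1.1547], [0.0000, 3.6968]]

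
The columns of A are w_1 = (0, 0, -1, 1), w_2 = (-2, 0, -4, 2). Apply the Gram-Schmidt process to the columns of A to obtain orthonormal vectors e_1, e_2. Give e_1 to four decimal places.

e_1 = (0.0000, 0.0000, -0.7071, 0.7071)

w_1 = (0, 0, -1, 1); ‖w_1‖ = 1.4142, so e_1 = (0.0000, 0.0000, -0.7071, 0.7071).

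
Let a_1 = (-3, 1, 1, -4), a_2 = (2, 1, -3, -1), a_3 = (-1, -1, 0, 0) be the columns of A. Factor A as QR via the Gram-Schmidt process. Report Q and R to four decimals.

Q = [[-0.5774, 0.4098, -0.4190], [0.1925, 0.3025, -0.7405], [0.1925, -0.7513, -0.5254], [-0.7698, -0.4196, -0.0022]], R = [[5.1962, -0.7698, 0.3849], [0.0000, 3.7957, -0.7123], [0.0000, 0.0000, 1.1595]]

q_1 = a_1/‖a_1‖ = (-3, 1, 1, -4)/5.1962 = (-0.5774, 0.1925, 0.1925, -0.7698).
r_{12} = q_1·a_2 = -0.7698.
u_2 = a_2 + 0.7698·q_1 = (1.5556, 1.1481, -2.8519, -1.5926).
‖u_2‖ = 3.7957, so q_2 = (0.4098, 0.3025, -0.7513, -0.4196).
r_{13} = q_1·a_3 = 0.3849; r_{23} = q_2·a_3 = -0.7123.
u_3 = a_3 − 0.3849·q_1 + 0.7123·q_2 = (-0.4859, -0.8586, -0.6093, -0.0026).
‖u_3‖ = 1.1595, so q_3 = (-0.4190, -0.7405, -0.5254, -0.0022).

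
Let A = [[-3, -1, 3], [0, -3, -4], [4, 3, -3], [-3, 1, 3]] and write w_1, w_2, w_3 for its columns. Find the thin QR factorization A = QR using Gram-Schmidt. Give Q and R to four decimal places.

Q = [[-0.5145, 0.0148, 0.1377], [0.0000, -0.7556, -0.6443], [0.6860, 0.4000, -0.3825], [-0.5145, 0.5185, -0.6477]], R = [[5.8310, 2.0580, -5.1450], [0.0000, 3.9705, 3.4223], [0.0000, 0.0000, 2.1948]]

e_1 = w_1/‖w_1‖ = (-3, 0, 4, -3)/5.8310 = (-0.5145, 0.0000, 0.6860, -0.5145).
r_{12} = e_1·w_2 = 2.0580.
u_2 = w_2 − 2.0580·e_1 = (0.0588, -3.0000, 1.5882, 2.0588).
‖u_2‖ = 3.9705, so e_2 = (0.0148, -0.7556, 0.4000, 0.5185).
r_{13} = e_1·w_3 = -5.1450; r_{23} = e_2·w_3 = 3.4223.
u_3 = w_3 + 5.1450·e_1 − 3.4223·e_2 = (0.3022, -1.4142, -0.8396, -1.4216).
‖u_3‖ = 2.1948, so e_3 = (0.1377, -0.6443, -0.3825, -0.6477).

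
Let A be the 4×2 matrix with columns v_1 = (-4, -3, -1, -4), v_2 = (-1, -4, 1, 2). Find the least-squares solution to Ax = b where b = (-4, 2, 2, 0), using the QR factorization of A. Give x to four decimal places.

x = (0.2171, -0.1600)

e_1 = v_1/‖v_1‖ = (-4, -3, -1, -4)/6.4807 = (-0.6172, -0.4629, -0.1543, -0.6172).
r_{12} = e_1·v_2 = 1.0801.
u_2 = v_2 − 1.0801·e_1 = (-0.3333, -3.5000, 1.1667, 2.6667).
‖u_2‖ = 4.5644, so e_2 = (-0.0730, -0.7668, 0.2556, 0.5842).
Qᵀb = (1.2344, -0.7303).
Back-substitute: x_2 = -0.7303/4.5644 = -0.1600.
x_1 = (1.2344 − 1.0801·(-0.1600))/6.4807 = 0.2171.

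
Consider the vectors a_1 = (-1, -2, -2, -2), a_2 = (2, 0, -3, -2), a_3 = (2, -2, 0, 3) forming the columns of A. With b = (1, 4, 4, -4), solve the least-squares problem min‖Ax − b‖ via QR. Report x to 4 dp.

e_1 = a_1/‖a_1‖ = (-1, -2, -2, -2)/3.6056 = (-0.2774, -0.5547, -0.5547, -0.5547).
r_{12} = e_1·a_2 = 2.2188.
u_2 = a_2 − 2.2188·e_1 = (2.6154, 1.2308, -1.7692, -0.7692).
‖u_2‖ = 3.4752, so e_2 = (0.7526, 0.3542, -0.5091, -0.2213).
r_{13} = e_1·a_3 = -1.1094; r_{23} = e_2·a_3 = 0.1328.
u_3 = a_3 + 1.1094·e_1 − 0.1328·e_2 = (1.5924, -2.6624, -0.5478, 2.4140).
‖u_3‖ = 3.9688, so e_3 = (0.4012, -0.6708, -0.1380, 0.6082).
Qᵀb = (-2.4962, 1.0182, -5.2672).
Back-substitute: x_3 = -5.2672/3.9688 = -1.3271.
x_2 = (1.0182 − 0.1328·(-1.3271))/3.4752 = 0.3437.
x_1 = (-2.4962 − 2.2188·0.3437 + 1.1094·(-1.3271))/3.6056 = -1.3122.

x = (-1.3122, 0.3437, -1.3271)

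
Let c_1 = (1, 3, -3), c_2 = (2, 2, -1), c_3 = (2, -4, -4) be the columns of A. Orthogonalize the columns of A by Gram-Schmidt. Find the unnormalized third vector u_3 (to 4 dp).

u_3 = (2.5200, -4.2000, -3.3600)

c_1 = (1, 3, -3); ‖c_1‖ = 4.3589, so q_1 = (0.2294, 0.6882, -0.6882).
q_1·c_2 = 0.2294·2 + 0.6882·2 + (-0.6882)·(-1) = 2.5236.
u_2 = c_2 − 2.5236·q_1 = (1.4211, 0.2632, 0.7368).
‖u_2‖ = 1.6222, so q_2 = (0.8760, 0.1622, 0.4542).
q_1·c_3 = 0.2294·2 + 0.6882·(-4) + (-0.6882)·(-4) = 0.4588; q_2·c_3 = 0.8760·2 + 0.1622·(-4) + 0.4542·(-4) = -0.7138.
u_3 = c_3 − 0.4588·q_1 + 0.7138·q_2 = (2.5200, -4.2000, -3.3600).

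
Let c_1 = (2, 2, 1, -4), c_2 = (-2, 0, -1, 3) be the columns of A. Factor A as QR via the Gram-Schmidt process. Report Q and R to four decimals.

Q = [[0.4000, -0.4097], [0.4000, 0.8707], [0.2000, -0.2049], [-0.8000, 0.1793]], R = [[5.0000, -3.4000], [0.0000, 1.5620]]

c_1 = (2, 2, 1, -4); ‖c_1‖ = 5.0000, so q_1 = (0.4000, 0.4000, 0.2000, -0.8000).
q_1·c_2 = 0.4000·(-2) + 0.4000·0 + 0.2000·(-1) + (-0.8000)·3 = -3.4000.
u_2 = c_2 + 3.4000·q_1 = (-0.6400, 1.3600, -0.3200, 0.2800).
‖u_2‖ = 1.5620, so q_2 = (-0.4097, 0.8707, -0.2049, 0.1793).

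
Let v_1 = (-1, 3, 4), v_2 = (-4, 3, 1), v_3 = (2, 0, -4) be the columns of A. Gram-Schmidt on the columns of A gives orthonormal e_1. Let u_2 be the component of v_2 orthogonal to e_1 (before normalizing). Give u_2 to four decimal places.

e_1 = v_1/‖v_1‖ = (-1, 3, 4)/5.0990 = (-0.1961, 0.5883, 0.7845).
r_{12} = e_1·v_2 = 3.3340.
u_2 = v_2 − 3.3340·e_1 = (-3.3462, 1.0385, -1.6154).

u_2 = (-3.3462, 1.0385, -1.6154)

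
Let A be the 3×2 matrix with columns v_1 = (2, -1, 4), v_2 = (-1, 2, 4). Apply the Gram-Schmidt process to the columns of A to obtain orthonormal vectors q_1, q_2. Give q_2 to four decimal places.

q_2 = (-0.5698, 0.6838, 0.4558)

v_1 = (2, -1, 4); ‖v_1‖ = 4.5826, so q_1 = (0.4364, -0.2182, 0.8729).
q_1·v_2 = 0.4364·(-1) + (-0.2182)·2 + 0.8729·4 = 2.6186.
u_2 = v_2 − 2.6186·q_1 = (-2.1429, 2.5714, 1.7143).
‖u_2‖ = 3.7607, so q_2 = (-0.5698, 0.6838, 0.4558).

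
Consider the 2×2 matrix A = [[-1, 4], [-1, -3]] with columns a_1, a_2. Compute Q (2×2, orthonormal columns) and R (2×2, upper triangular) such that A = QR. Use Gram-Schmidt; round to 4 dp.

Q = [[-0.7071, 0.7071], [-0.7071, -0.7071]], R = [[1.4142, -0.7071], [0.0000, 4.9497]]

a_1 = (-1, -1); ‖a_1‖ = 1.4142, so q_1 = (-0.7071, -0.7071).
q_1·a_2 = (-0.7071)·4 + (-0.7071)·(-3) = -0.7071.
u_2 = a_2 + 0.7071·q_1 = (3.5000, -3.5000).
‖u_2‖ = 4.9497, so q_2 = (0.7071, -0.7071).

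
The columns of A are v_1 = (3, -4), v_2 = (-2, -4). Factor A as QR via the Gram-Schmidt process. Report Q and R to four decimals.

Q = [[0.6000, -0.8000], [-0.8000, -0.6000]], R = [[5.0000, 2.0000], [0.0000, 4.0000]]

e_1 = v_1/‖v_1‖ = (3, -4)/5.0000 = (0.6000, -0.8000).
r_{12} = e_1·v_2 = 2.0000.
u_2 = v_2 − 2.0000·e_1 = (-3.2000, -2.4000).
‖u_2‖ = 4.0000, so e_2 = (-0.8000, -0.6000).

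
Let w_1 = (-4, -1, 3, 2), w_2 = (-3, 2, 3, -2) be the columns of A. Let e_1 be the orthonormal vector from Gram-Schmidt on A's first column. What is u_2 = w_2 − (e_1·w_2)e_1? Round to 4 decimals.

u_2 = (-1.0000, 2.5000, 1.5000, -3.0000)

w_1 = (-4, -1, 3, 2); ‖w_1‖ = 5.4772, so e_1 = (-0.7303, -0.1826, 0.5477, 0.3651).
e_1·w_2 = (-0.7303)·(-3) + (-0.1826)·2 + 0.5477·3 + 0.3651·(-2) = 2.7386.
u_2 = w_2 − 2.7386·e_1 = (-1.0000, 2.5000, 1.5000, -3.0000).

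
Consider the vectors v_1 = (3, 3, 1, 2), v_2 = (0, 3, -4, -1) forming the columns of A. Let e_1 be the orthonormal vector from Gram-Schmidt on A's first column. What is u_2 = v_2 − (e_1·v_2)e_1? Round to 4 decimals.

e_1 = v_1/‖v_1‖ = (3, 3, 1, 2)/4.7958 = (0.6255, 0.6255, 0.2085, 0.4170).
r_{12} = e_1·v_2 = 0.6255.
u_2 = v_2 − 0.6255·e_1 = (-0.3913, 2.6087, -4.1304, -1.2609).

u_2 = (-0.3913, 2.6087, -4.1304, -1.2609)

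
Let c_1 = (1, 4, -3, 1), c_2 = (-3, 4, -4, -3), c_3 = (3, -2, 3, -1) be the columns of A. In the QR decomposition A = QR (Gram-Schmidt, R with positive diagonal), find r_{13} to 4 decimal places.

r_{13} = -2.8868

c_1 = (1, 4, -3, 1); ‖c_1‖ = 5.1962, so e_1 = (0.1925, 0.7698, -0.5774, 0.1925).
r_{13} = e_1·c_3 = -2.8868.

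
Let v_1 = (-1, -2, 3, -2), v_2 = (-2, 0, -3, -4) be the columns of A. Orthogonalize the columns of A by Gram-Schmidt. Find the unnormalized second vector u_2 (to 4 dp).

u_2 = (-1.9444, 0.1111, -3.1667, -3.8889)

e_1 = v_1/‖v_1‖ = (-1, -2, 3, -2)/4.2426 = (-0.2357, -0.4714, 0.7071, -0.4714).
r_{12} = e_1·v_2 = 0.2357.
u_2 = v_2 − 0.2357·e_1 = (-1.9444, 0.1111, -3.1667, -3.8889).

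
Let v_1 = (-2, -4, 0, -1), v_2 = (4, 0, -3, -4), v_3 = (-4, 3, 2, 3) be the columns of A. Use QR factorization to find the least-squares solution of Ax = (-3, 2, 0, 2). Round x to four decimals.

x = (0.1897, 0.3234, 0.9559)

v_1 = (-2, -4, 0, -1); ‖v_1‖ = 4.5826, so e_1 = (-0.4364, -0.8729, 0.0000, -0.2182).
e_1·v_2 = (-0.4364)·4 + (-0.8729)·0 + 0.0000·(-3) + (-0.2182)·(-4) = -0.8729.
u_2 = v_2 + 0.8729·e_1 = (3.6190, -0.7619, -3.0000, -4.1905).
‖u_2‖ = 6.3434, so e_2 = (0.5705, -0.1201, -0.4729, -0.6606).
e_1·v_3 = (-0.4364)·(-4) + (-0.8729)·3 + 0.0000·2 + (-0.2182)·3 = -1.5275; e_2·v_3 = 0.5705·(-4) + (-0.1201)·3 + (-0.4729)·2 + (-0.6606)·3 = -5.5701.
u_3 = v_3 + 1.5275·e_1 + 5.5701·e_2 = (-1.4888, 0.9976, -0.6343, -1.0130).
‖u_3‖ = 2.1541, so e_3 = (-0.6911, 0.4631, -0.2945, -0.4703).
Qᵀb = (-0.8729, -3.2730, 2.0591).
Back-substitute: x_3 = 2.0591/2.1541 = 0.9559.
x_2 = (-3.2730 + 5.5701·0.9559)/6.3434 = 0.3234.
x_1 = (-0.8729 + 0.8729·0.3234 + 1.5275·0.9559)/4.5826 = 0.1897.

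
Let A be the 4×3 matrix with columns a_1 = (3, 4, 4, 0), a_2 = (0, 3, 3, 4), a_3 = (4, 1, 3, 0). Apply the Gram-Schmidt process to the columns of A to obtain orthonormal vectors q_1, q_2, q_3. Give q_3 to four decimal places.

q_3 = (0.6436, -0.6526, 0.1699, 0.3620)

a_1 = (3, 4, 4, 0); ‖a_1‖ = 6.4031, so q_1 = (0.4685, 0.6247, 0.6247, 0.0000).
q_1·a_2 = 0.4685·0 + 0.6247·3 + 0.6247·3 + 0.0000·4 = 3.7482.
u_2 = a_2 − 3.7482·q_1 = (-1.7561, 0.6585, 0.6585, 4.0000).
‖u_2‖ = 4.4667, so q_2 = (-0.3932, 0.1474, 0.1474, 0.8955).
q_1·a_3 = 0.4685·4 + 0.6247·1 + 0.6247·3 + 0.0000·0 = 4.3729; q_2·a_3 = (-0.3932)·4 + 0.1474·1 + 0.1474·3 + 0.8955·0 = -0.9829.
u_3 = a_3 − 4.3729·q_1 + 0.9829·q_2 = (1.5648, -1.5868, 0.4132, 0.8802).
‖u_3‖ = 2.4315, so q_3 = (0.6436, -0.6526, 0.1699, 0.3620).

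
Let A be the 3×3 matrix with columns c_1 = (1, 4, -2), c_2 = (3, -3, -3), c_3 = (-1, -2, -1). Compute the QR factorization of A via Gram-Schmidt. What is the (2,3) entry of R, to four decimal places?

r_{23} = 0.9700

c_1 = (1, 4, -2); ‖c_1‖ = 4.5826, so q_1 = (0.2182, 0.8729, -0.4364).
q_1·c_2 = 0.2182·3 + 0.8729·(-3) + (-0.4364)·(-3) = -0.6547.
u_2 = c_2 + 0.6547·q_1 = (3.1429, -2.4286, -3.2857).
‖u_2‖ = 5.1547, so q_2 = (0.6097, -0.4711, -0.6374).
r_{23} = q_2·c_3 = 0.9700.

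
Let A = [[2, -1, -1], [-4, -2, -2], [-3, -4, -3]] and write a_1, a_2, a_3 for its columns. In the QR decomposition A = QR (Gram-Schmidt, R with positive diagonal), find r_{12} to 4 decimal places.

r_{12} = 3.3425

q_1 = a_1/‖a_1‖ = (2, -4, -3)/5.3852 = (0.3714, -0.7428, -0.5571).
r_{12} = q_1·a_2 = 3.3425.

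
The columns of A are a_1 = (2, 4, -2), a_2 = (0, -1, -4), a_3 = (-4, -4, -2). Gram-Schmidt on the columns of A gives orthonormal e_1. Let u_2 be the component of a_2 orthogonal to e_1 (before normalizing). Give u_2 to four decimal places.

e_1 = a_1/‖a_1‖ = (2, 4, -2)/4.8990 = (0.4082, 0.8165, -0.4082).
r_{12} = e_1·a_2 = 0.8165.
u_2 = a_2 − 0.8165·e_1 = (-0.3333, -1.6667, -3.6667).

u_2 = (-0.3333, -1.6667, -3.6667)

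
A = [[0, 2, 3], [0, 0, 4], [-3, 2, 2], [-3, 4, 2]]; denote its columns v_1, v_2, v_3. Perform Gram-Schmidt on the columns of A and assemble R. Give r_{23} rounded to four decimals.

r_{23} = 2.4495

v_1 = (0, 0, -3, -3); ‖v_1‖ = 4.2426, so q_1 = (0.0000, 0.0000, -0.7071, -0.7071).
q_1·v_2 = 0.0000·2 + 0.0000·0 + (-0.7071)·2 + (-0.7071)·4 = -4.2426.
u_2 = v_2 + 4.2426·q_1 = (2.0000, 0.0000, -1.0000, 1.0000).
‖u_2‖ = 2.4495, so q_2 = (0.8165, 0.0000, -0.4082, 0.4082).
r_{23} = q_2·v_3 = 2.4495.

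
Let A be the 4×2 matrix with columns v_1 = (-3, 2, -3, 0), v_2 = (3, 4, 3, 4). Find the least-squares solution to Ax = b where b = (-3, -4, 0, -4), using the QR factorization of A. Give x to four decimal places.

v_1 = (-3, 2, -3, 0); ‖v_1‖ = 4.6904, so q_1 = (-0.6396, 0.4264, -0.6396, 0.0000).
q_1·v_2 = (-0.6396)·3 + 0.4264·4 + (-0.6396)·3 + 0.0000·4 = -2.1320.
u_2 = v_2 + 2.1320·q_1 = (1.6364, 4.9091, 1.6364, 4.0000).
‖u_2‖ = 6.7420, so q_2 = (0.2427, 0.7281, 0.2427, 0.5933).
Qᵀb = (0.2132, -6.0139).
Back-substitute: x_2 = -6.0139/6.7420 = -0.8920.
x_1 = (0.2132 + 2.1320·(-0.8920))/4.6904 = -0.3600.

x = (-0.3600, -0.8920)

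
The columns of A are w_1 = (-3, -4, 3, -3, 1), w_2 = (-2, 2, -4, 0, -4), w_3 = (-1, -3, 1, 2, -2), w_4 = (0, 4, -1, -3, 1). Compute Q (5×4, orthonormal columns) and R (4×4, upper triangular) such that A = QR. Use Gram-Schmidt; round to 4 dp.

Q = [[-0.4523, -0.5649, 0.0214, -0.0773], [-0.6030, 0.0637, -0.5306, 0.5275], [0.4523, -0.4854, 0.1653, 0.7294], [-0.4523, -0.2148, 0.7042, -0.0390], [0.1508, -0.6286, -0.4413, -0.4269]], R = [[6.6332, -2.7136, 1.5076, -1.3568], [0.0000, 5.7128, 0.7161, 0.7559], [0.0000, 0.0000, 4.0267, -4.8416], [0.0000, 0.0000, 0.0000, 1.0708]]

w_1 = (-3, -4, 3, -3, 1); ‖w_1‖ = 6.6332, so e_1 = (-0.4523, -0.6030, 0.4523, -0.4523, 0.1508).
e_1·w_2 = (-0.4523)·(-2) + (-0.6030)·2 + 0.4523·(-4) + (-0.4523)·0 + 0.1508·(-4) = -2.7136.
u_2 = w_2 + 2.7136·e_1 = (-3.2273, 0.3636, -2.7727, -1.2273, -3.5909).
‖u_2‖ = 5.7128, so e_2 = (-0.5649, 0.0637, -0.4854, -0.2148, -0.6286).
e_1·w_3 = (-0.4523)·(-1) + (-0.6030)·(-3) + 0.4523·1 + (-0.4523)·2 + 0.1508·(-2) = 1.5076; e_2·w_3 = (-0.5649)·(-1) + 0.0637·(-3) + (-0.4854)·1 + (-0.2148)·2 + (-0.6286)·(-2) = 0.7161.
u_3 = w_3 − 1.5076·e_1 − 0.7161·e_2 = (0.0864, -2.1365, 0.6657, 2.8357, -1.7772).
‖u_3‖ = 4.0267, so e_3 = (0.0214, -0.5306, 0.1653, 0.7042, -0.4413).
e_1·w_4 = (-0.4523)·0 + (-0.6030)·4 + 0.4523·(-1) + (-0.4523)·(-3) + 0.1508·1 = -1.3568; e_2·w_4 = (-0.5649)·0 + 0.0637·4 + (-0.4854)·(-1) + (-0.2148)·(-3) + (-0.6286)·1 = 0.7559; e_3·w_4 = 0.0214·0 + (-0.5306)·4 + 0.1653·(-1) + 0.7042·(-3) + (-0.4413)·1 = -4.8416.
u_4 = w_4 + 1.3568·e_1 − 0.7559·e_2 + 4.8416·e_3 = (-0.0828, 0.5649, 0.7810, -0.0417, -0.4571).
‖u_4‖ = 1.0708, so e_4 = (-0.0773, 0.5275, 0.7294, -0.0390, -0.4269).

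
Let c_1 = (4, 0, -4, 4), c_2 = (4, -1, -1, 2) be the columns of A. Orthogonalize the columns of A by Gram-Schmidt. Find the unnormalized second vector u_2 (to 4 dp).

u_2 = (1.6667, -1.0000, 1.3333, -0.3333)

e_1 = c_1/‖c_1‖ = (4, 0, -4, 4)/6.9282 = (0.5774, 0.0000, -0.5774, 0.5774).
r_{12} = e_1·c_2 = 4.0415.
u_2 = c_2 − 4.0415·e_1 = (1.6667, -1.0000, 1.3333, -0.3333).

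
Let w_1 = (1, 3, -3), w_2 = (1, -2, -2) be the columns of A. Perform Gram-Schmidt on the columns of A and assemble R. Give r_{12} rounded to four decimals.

e_1 = w_1/‖w_1‖ = (1, 3, -3)/4.3589 = (0.2294, 0.6882, -0.6882).
r_{12} = e_1·w_2 = 0.2294.

r_{12} = 0.2294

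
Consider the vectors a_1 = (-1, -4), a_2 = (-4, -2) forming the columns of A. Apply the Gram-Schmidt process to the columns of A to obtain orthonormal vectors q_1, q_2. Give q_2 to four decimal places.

q_2 = (-0.9701, 0.2425)

a_1 = (-1, -4); ‖a_1‖ = 4.1231, so q_1 = (-0.2425, -0.9701).
q_1·a_2 = (-0.2425)·(-4) + (-0.9701)·(-2) = 2.9104.
u_2 = a_2 − 2.9104·q_1 = (-3.2941, 0.8235).
‖u_2‖ = 3.3955, so q_2 = (-0.9701, 0.2425).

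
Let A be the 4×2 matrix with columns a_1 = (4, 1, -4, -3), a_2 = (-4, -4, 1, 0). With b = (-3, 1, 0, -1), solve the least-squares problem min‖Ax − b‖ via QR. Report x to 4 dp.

a_1 = (4, 1, -4, -3); ‖a_1‖ = 6.4807, so e_1 = (0.6172, 0.1543, -0.6172, -0.4629).
e_1·a_2 = 0.6172·(-4) + 0.1543·(-4) + (-0.6172)·1 + (-0.4629)·0 = -3.7033.
u_2 = a_2 + 3.7033·e_1 = (-1.7143, -3.4286, -1.2857, -1.7143).
‖u_2‖ = 4.3916, so e_2 = (-0.3904, -0.7807, -0.2928, -0.3904).
Qᵀb = (-1.2344, 0.7807).
Back-substitute: x_2 = 0.7807/4.3916 = 0.1778.
x_1 = (-1.2344 + 3.7033·0.1778)/6.4807 = -0.0889.

x = (-0.0889, 0.1778)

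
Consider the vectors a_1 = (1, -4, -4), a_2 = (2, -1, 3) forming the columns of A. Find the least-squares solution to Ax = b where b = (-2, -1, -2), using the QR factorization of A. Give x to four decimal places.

q_1 = a_1/‖a_1‖ = (1, -4, -4)/5.7446 = (0.1741, -0.6963, -0.6963).
r_{12} = q_1·a_2 = -1.0445.
u_2 = a_2 + 1.0445·q_1 = (2.1818, -1.7273, 2.2727).
‖u_2‖ = 3.5929, so q_2 = (0.6073, -0.4807, 0.6326).
Qᵀb = (1.7408, -1.9989).
Back-substitute: x_2 = -1.9989/3.5929 = -0.5563.
x_1 = (1.7408 + 1.0445·(-0.5563))/5.7446 = 0.2019.

x = (0.2019, -0.5563)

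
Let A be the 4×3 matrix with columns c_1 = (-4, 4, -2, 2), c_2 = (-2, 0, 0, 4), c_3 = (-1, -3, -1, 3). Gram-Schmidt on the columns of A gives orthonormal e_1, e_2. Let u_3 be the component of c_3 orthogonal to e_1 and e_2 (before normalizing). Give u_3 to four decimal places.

u_3 = (-0.5882, -1.3529, -1.8235, -0.2941)

c_1 = (-4, 4, -2, 2); ‖c_1‖ = 6.3246, so e_1 = (-0.6325, 0.6325, -0.3162, 0.3162).
e_1·c_2 = (-0.6325)·(-2) + 0.6325·0 + (-0.3162)·0 + 0.3162·4 = 2.5298.
u_2 = c_2 − 2.5298·e_1 = (-0.4000, -1.6000, 0.8000, 3.2000).
‖u_2‖ = 3.6878, so e_2 = (-0.1085, -0.4339, 0.2169, 0.8677).
e_1·c_3 = (-0.6325)·(-1) + 0.6325·(-3) + (-0.3162)·(-1) + 0.3162·3 = 0.0000; e_2·c_3 = (-0.1085)·(-1) + (-0.4339)·(-3) + 0.2169·(-1) + 0.8677·3 = 3.7963.
u_3 = c_3 − 0.0000·e_1 − 3.7963·e_2 = (-0.5882, -1.3529, -1.8235, -0.2941).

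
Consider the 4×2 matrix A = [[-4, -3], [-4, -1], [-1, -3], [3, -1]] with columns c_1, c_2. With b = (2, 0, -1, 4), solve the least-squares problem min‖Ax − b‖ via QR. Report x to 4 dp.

q_1 = c_1/‖c_1‖ = (-4, -4, -1, 3)/6.4807 = (-0.6172, -0.6172, -0.1543, 0.4629).
r_{12} = q_1·c_2 = 2.4689.
u_2 = c_2 − 2.4689·q_1 = (-1.4762, 0.5238, -2.6190, -2.1429).
‖u_2‖ = 3.7289, so q_2 = (-0.3959, 0.1405, -0.7024, -0.5747).
Qᵀb = (0.7715, -2.3880).
Back-substitute: x_2 = -2.3880/3.7289 = -0.6404.
x_1 = (0.7715 − 2.4689·(-0.6404))/6.4807 = 0.3630.

x = (0.3630, -0.6404)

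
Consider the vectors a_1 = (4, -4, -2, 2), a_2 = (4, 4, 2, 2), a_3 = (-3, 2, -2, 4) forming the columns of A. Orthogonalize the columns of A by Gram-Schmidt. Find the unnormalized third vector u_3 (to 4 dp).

u_3 = (-2.2000, 1.2000, -2.4000, 4.4000)

a_1 = (4, -4, -2, 2); ‖a_1‖ = 6.3246, so q_1 = (0.6325, -0.6325, -0.3162, 0.3162).
q_1·a_2 = 0.6325·4 + (-0.6325)·4 + (-0.3162)·2 + 0.3162·2 = 0.0000.
u_2 = a_2 + 0.0000·q_1 = (4.0000, 4.0000, 2.0000, 2.0000).
‖u_2‖ = 6.3246, so q_2 = (0.6325, 0.6325, 0.3162, 0.3162).
q_1·a_3 = 0.6325·(-3) + (-0.6325)·2 + (-0.3162)·(-2) + 0.3162·4 = -1.2649; q_2·a_3 = 0.6325·(-3) + 0.6325·2 + 0.3162·(-2) + 0.3162·4 = 0.0000.
u_3 = a_3 + 1.2649·q_1 − 0.0000·q_2 = (-2.2000, 1.2000, -2.4000, 4.4000).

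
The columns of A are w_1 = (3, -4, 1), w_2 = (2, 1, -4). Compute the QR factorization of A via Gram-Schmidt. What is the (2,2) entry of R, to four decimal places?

w_1 = (3, -4, 1); ‖w_1‖ = 5.0990, so q_1 = (0.5883, -0.7845, 0.1961).
q_1·w_2 = 0.5883·2 + (-0.7845)·1 + 0.1961·(-4) = -0.3922.
u_2 = w_2 + 0.3922·q_1 = (2.2308, 0.6923, -3.9231).
r_{22} = ‖u_2‖ = 4.5658.

r_{22} = 4.5658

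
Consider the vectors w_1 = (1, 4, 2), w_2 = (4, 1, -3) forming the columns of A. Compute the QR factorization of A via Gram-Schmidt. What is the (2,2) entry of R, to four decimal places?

e_1 = w_1/‖w_1‖ = (1, 4, 2)/4.5826 = (0.2182, 0.8729, 0.4364).
r_{12} = e_1·w_2 = 0.4364.
u_2 = w_2 − 0.4364·e_1 = (3.9048, 0.6190, -3.1905).
r_{22} = ‖u_2‖ = 5.0803.

r_{22} = 5.0803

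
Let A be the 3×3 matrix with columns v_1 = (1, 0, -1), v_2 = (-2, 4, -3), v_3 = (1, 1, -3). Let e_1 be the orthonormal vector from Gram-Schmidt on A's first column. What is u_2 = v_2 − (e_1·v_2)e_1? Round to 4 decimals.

e_1 = v_1/‖v_1‖ = (1, 0, -1)/1.4142 = (0.7071, 0.0000, -0.7071).
r_{12} = e_1·v_2 = 0.7071.
u_2 = v_2 − 0.7071·e_1 = (-2.5000, 4.0000, -2.5000).

u_2 = (-2.5000, 4.0000, -2.5000)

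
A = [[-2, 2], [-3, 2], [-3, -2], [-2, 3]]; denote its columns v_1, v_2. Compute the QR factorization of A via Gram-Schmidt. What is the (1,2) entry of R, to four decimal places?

r_{12} = -1.9612

v_1 = (-2, -3, -3, -2); ‖v_1‖ = 5.0990, so q_1 = (-0.3922, -0.5883, -0.5883, -0.3922).
r_{12} = q_1·v_2 = -1.9612.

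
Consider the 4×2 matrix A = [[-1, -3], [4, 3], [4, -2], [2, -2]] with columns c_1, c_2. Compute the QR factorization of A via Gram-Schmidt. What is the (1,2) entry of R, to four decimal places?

r_{12} = 0.4932

c_1 = (-1, 4, 4, 2); ‖c_1‖ = 6.0828, so e_1 = (-0.1644, 0.6576, 0.6576, 0.3288).
r_{12} = e_1·c_2 = 0.4932.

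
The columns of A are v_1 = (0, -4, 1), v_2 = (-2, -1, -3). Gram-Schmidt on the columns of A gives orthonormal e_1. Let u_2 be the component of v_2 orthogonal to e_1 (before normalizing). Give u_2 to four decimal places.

u_2 = (-2.0000, -0.7647, -3.0588)

v_1 = (0, -4, 1); ‖v_1‖ = 4.1231, so e_1 = (0.0000, -0.9701, 0.2425).
e_1·v_2 = 0.0000·(-2) + (-0.9701)·(-1) + 0.2425·(-3) = 0.2425.
u_2 = v_2 − 0.2425·e_1 = (-2.0000, -0.7647, -3.0588).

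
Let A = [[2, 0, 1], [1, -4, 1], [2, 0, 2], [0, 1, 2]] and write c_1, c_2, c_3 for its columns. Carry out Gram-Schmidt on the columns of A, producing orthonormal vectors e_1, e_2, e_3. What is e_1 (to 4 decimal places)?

e_1 = (0.6667, 0.3333, 0.6667, 0.0000)

c_1 = (2, 1, 2, 0); ‖c_1‖ = 3.0000, so e_1 = (0.6667, 0.3333, 0.6667, 0.0000).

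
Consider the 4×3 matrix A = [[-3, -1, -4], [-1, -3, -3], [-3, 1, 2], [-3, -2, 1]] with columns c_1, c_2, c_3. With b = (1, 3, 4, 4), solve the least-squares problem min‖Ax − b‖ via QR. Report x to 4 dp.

q_1 = c_1/‖c_1‖ = (-3, -1, -3, -3)/5.2915 = (-0.5669, -0.1890, -0.5669, -0.5669).
r_{12} = q_1·c_2 = 1.7008.
u_2 = c_2 − 1.7008·q_1 = (-0.0357, -2.6786, 1.9643, -1.0357).
‖u_2‖ = 3.4795, so q_2 = (-0.0103, -0.7698, 0.5645, -0.2977).
r_{13} = q_1·c_3 = 1.1339; r_{23} = q_2·c_3 = 3.1819.
u_3 = c_3 − 1.1339·q_1 − 3.1819·q_2 = (-3.3245, -0.3363, 0.8466, 2.5900).
‖u_3‖ = 4.3116, so q_3 = (-0.7711, -0.0780, 0.1964, 0.6007).
Qᵀb = (-5.6695, -1.2522, 2.1832).
Back-substitute: x_3 = 2.1832/4.3116 = 0.5063.
x_2 = (-1.2522 − 3.1819·0.5063)/3.4795 = -0.8229.
x_1 = (-5.6695 − 1.7008·(-0.8229) − 1.1339·0.5063)/5.2915 = -0.9154.

x = (-0.9154, -0.8229, 0.5063)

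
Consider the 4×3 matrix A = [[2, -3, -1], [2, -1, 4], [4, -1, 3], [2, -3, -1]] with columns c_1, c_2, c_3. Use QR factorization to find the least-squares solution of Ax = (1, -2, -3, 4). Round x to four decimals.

x = (-0.7167, -1.1667, -0.4333)

c_1 = (2, 2, 4, 2); ‖c_1‖ = 5.2915, so e_1 = (0.3780, 0.3780, 0.7559, 0.3780).
e_1·c_2 = 0.3780·(-3) + 0.3780·(-1) + 0.7559·(-1) + 0.3780·(-3) = -3.4017.
u_2 = c_2 + 3.4017·e_1 = (-1.7143, 0.2857, 1.5714, -1.7143).
‖u_2‖ = 2.9032, so e_2 = (-0.5905, 0.0984, 0.5413, -0.5905).
e_1·c_3 = 0.3780·(-1) + 0.3780·4 + 0.7559·3 + 0.3780·(-1) = 3.0237; e_2·c_3 = (-0.5905)·(-1) + 0.0984·4 + 0.5413·3 + (-0.5905)·(-1) = 3.1984.
u_3 = c_3 − 3.0237·e_1 − 3.1984·e_2 = (-0.2542, 2.5424, -1.0169, -0.2542).
‖u_3‖ = 2.7617, so e_3 = (-0.0921, 0.9206, -0.3682, -0.0921).
Qᵀb = (-1.1339, -4.7731, -1.1967).
Back-substitute: x_3 = -1.1967/2.7617 = -0.4333.
x_2 = (-4.7731 − 3.1984·(-0.4333))/2.9032 = -1.1667.
x_1 = (-1.1339 + 3.4017·(-1.1667) − 3.0237·(-0.4333))/5.2915 = -0.7167.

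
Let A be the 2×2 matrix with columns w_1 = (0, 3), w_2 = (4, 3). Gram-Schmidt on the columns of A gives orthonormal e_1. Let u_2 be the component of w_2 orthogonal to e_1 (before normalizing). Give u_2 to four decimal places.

e_1 = w_1/‖w_1‖ = (0, 3)/3.0000 = (0.0000, 1.0000).
r_{12} = e_1·w_2 = 3.0000.
u_2 = w_2 − 3.0000·e_1 = (4.0000, 0.0000).

u_2 = (4.0000, 0.0000)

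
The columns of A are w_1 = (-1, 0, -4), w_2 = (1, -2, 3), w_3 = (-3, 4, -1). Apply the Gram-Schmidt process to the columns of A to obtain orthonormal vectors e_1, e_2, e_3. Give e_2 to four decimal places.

w_1 = (-1, 0, -4); ‖w_1‖ = 4.1231, so e_1 = (-0.2425, 0.0000, -0.9701).
e_1·w_2 = (-0.2425)·1 + 0.0000·(-2) + (-0.9701)·3 = -3.1530.
u_2 = w_2 + 3.1530·e_1 = (0.2353, -2.0000, -0.0588).
‖u_2‖ = 2.0147, so e_2 = (0.1168, -0.9927, -0.0292).

e_2 = (0.1168, -0.9927, -0.0292)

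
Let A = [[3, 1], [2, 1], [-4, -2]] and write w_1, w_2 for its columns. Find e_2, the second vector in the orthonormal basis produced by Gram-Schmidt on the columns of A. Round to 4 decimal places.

e_2 = (-0.8305, 0.2491, -0.4983)

e_1 = w_1/‖w_1‖ = (3, 2, -4)/5.3852 = (0.5571, 0.3714, -0.7428).
r_{12} = e_1·w_2 = 2.4140.
u_2 = w_2 − 2.4140·e_1 = (-0.3448, 0.1034, -0.2069).
‖u_2‖ = 0.4152, so e_2 = (-0.8305, 0.2491, -0.4983).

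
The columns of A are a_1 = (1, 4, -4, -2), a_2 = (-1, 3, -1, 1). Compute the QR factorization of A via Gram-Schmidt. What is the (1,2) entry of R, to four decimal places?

r_{12} = 2.1372

q_1 = a_1/‖a_1‖ = (1, 4, -4, -2)/6.0828 = (0.1644, 0.6576, -0.6576, -0.3288).
r_{12} = q_1·a_2 = 2.1372.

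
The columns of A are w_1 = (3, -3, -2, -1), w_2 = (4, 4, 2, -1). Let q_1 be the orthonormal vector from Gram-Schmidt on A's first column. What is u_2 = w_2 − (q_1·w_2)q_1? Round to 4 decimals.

u_2 = (4.3913, 3.6087, 1.7391, -1.1304)

w_1 = (3, -3, -2, -1); ‖w_1‖ = 4.7958, so q_1 = (0.6255, -0.6255, -0.4170, -0.2085).
q_1·w_2 = 0.6255·4 + (-0.6255)·4 + (-0.4170)·2 + (-0.2085)·(-1) = -0.6255.
u_2 = w_2 + 0.6255·q_1 = (4.3913, 3.6087, 1.7391, -1.1304).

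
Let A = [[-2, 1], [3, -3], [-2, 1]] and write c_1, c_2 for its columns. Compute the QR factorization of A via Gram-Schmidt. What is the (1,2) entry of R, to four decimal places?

c_1 = (-2, 3, -2); ‖c_1‖ = 4.1231, so q_1 = (-0.4851, 0.7276, -0.4851).
r_{12} = q_1·c_2 = -3.1530.

r_{12} = -3.1530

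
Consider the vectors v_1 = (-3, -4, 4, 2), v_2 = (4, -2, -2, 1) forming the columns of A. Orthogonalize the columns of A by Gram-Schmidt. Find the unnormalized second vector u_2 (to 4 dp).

v_1 = (-3, -4, 4, 2); ‖v_1‖ = 6.7082, so q_1 = (-0.4472, -0.5963, 0.5963, 0.2981).
q_1·v_2 = (-0.4472)·4 + (-0.5963)·(-2) + 0.5963·(-2) + 0.2981·1 = -1.4907.
u_2 = v_2 + 1.4907·q_1 = (3.3333, -2.8889, -1.1111, 1.4444).

u_2 = (3.3333, -2.8889, -1.1111, 1.4444)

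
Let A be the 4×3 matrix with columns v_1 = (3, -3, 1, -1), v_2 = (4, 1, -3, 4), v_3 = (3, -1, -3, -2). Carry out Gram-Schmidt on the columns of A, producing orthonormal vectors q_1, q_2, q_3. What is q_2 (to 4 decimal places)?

q_1 = v_1/‖v_1‖ = (3, -3, 1, -1)/4.4721 = (0.6708, -0.6708, 0.2236, -0.2236).
r_{12} = q_1·v_2 = 0.4472.
u_2 = v_2 − 0.4472·q_1 = (3.7000, 1.3000, -3.1000, 4.1000).
‖u_2‖ = 6.4653, so q_2 = (0.5723, 0.2011, -0.4795, 0.6342).

q_2 = (0.5723, 0.2011, -0.4795, 0.6342)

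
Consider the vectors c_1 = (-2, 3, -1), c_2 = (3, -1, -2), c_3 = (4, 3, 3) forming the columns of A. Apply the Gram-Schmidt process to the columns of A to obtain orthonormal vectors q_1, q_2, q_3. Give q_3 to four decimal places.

c_1 = (-2, 3, -1); ‖c_1‖ = 3.7417, so q_1 = (-0.5345, 0.8018, -0.2673).
q_1·c_2 = (-0.5345)·3 + 0.8018·(-1) + (-0.2673)·(-2) = -1.8708.
u_2 = c_2 + 1.8708·q_1 = (2.0000, 0.5000, -2.5000).
‖u_2‖ = 3.2404, so q_2 = (0.6172, 0.1543, -0.7715).
q_1·c_3 = (-0.5345)·4 + 0.8018·3 + (-0.2673)·3 = -0.5345; q_2·c_3 = 0.6172·4 + 0.1543·3 + (-0.7715)·3 = 0.6172.
u_3 = c_3 + 0.5345·q_1 − 0.6172·q_2 = (3.3333, 3.3333, 3.3333).
‖u_3‖ = 5.7735, so q_3 = (0.5774, 0.5774, 0.5774).

q_3 = (0.5774, 0.5774, 0.5774)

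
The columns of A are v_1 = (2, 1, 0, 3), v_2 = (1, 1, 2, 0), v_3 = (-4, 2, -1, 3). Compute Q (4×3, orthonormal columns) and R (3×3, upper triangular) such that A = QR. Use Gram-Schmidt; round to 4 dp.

v_1 = (2, 1, 0, 3); ‖v_1‖ = 3.7417, so e_1 = (0.5345, 0.2673, 0.0000, 0.8018).
e_1·v_2 = 0.5345·1 + 0.2673·1 + 0.0000·2 + 0.8018·0 = 0.8018.
u_2 = v_2 − 0.8018·e_1 = (0.5714, 0.7857, 2.0000, -0.6429).
‖u_2‖ = 2.3146, so e_2 = (0.2469, 0.3395, 0.8641, -0.2777).
e_1·v_3 = 0.5345·(-4) + 0.2673·2 + 0.0000·(-1) + 0.8018·3 = 0.8018; e_2·v_3 = 0.2469·(-4) + 0.3395·2 + 0.8641·(-1) + (-0.2777)·3 = -2.0059.
u_3 = v_3 − 0.8018·e_1 + 2.0059·e_2 = (-3.9333, 2.4667, 0.7333, 1.8000).
‖u_3‖ = 5.0332, so e_3 = (-0.7815, 0.4901, 0.1457, 0.3576).

Q = [[0.5345, 0.2469, -0.7815], [0.2673, 0.3395, 0.4901], [0.0000, 0.8641, 0.1457], [0.8018, -0.2777, 0.3576]], R = [[3.7417, 0.8018, 0.8018], [0.0000, 2.3146, -2.0059], [0.0000, 0.0000, 5.0332]]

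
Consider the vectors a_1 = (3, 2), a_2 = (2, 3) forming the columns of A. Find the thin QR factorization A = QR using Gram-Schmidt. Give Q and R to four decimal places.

Q = [[0.8321, -0.5547], [0.5547, 0.8321]], R = [[3.6056, 3.3282], [0.0000, 1.3868]]

a_1 = (3, 2); ‖a_1‖ = 3.6056, so e_1 = (0.8321, 0.5547).
e_1·a_2 = 0.8321·2 + 0.5547·3 = 3.3282.
u_2 = a_2 − 3.3282·e_1 = (-0.7692, 1.1538).
‖u_2‖ = 1.3868, so e_2 = (-0.5547, 0.8321).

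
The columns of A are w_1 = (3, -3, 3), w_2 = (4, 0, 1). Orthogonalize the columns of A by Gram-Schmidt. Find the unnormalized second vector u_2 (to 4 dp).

e_1 = w_1/‖w_1‖ = (3, -3, 3)/5.1962 = (0.5774, -0.5774, 0.5774).
r_{12} = e_1·w_2 = 2.8868.
u_2 = w_2 − 2.8868·e_1 = (2.3333, 1.6667, -0.6667).

u_2 = (2.3333, 1.6667, -0.6667)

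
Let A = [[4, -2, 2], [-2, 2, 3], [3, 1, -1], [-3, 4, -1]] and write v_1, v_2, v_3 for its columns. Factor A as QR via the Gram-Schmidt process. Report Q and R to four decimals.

Q = [[0.6489, 0.0575, 0.4757], [-0.3244, 0.2445, 0.8450], [0.4867, 0.7262, -0.2045], [-0.4867, 0.6399, -0.1336]], R = [[6.1644, -3.4066, 0.3244], [0.0000, 3.6599, -0.5177], [0.0000, 0.0000, 3.8245]]

v_1 = (4, -2, 3, -3); ‖v_1‖ = 6.1644, so q_1 = (0.6489, -0.3244, 0.4867, -0.4867).
q_1·v_2 = 0.6489·(-2) + (-0.3244)·2 + 0.4867·1 + (-0.4867)·4 = -3.4066.
u_2 = v_2 + 3.4066·q_1 = (0.2105, 0.8947, 2.6579, 2.3421).
‖u_2‖ = 3.6599, so q_2 = (0.0575, 0.2445, 0.7262, 0.6399).
q_1·v_3 = 0.6489·2 + (-0.3244)·3 + 0.4867·(-1) + (-0.4867)·(-1) = 0.3244; q_2·v_3 = 0.0575·2 + 0.2445·3 + 0.7262·(-1) + 0.6399·(-1) = -0.5177.
u_3 = v_3 − 0.3244·q_1 + 0.5177·q_2 = (1.8193, 3.2318, -0.7819, -0.5108).
‖u_3‖ = 3.8245, so q_3 = (0.4757, 0.8450, -0.2045, -0.1336).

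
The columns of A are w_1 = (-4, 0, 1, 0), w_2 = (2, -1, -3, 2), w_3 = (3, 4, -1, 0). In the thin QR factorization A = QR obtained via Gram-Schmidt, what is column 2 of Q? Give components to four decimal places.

w_1 = (-4, 0, 1, 0); ‖w_1‖ = 4.1231, so e_1 = (-0.9701, 0.0000, 0.2425, 0.0000).
e_1·w_2 = (-0.9701)·2 + 0.0000·(-1) + 0.2425·(-3) + 0.0000·2 = -2.6679.
u_2 = w_2 + 2.6679·e_1 = (-0.5882, -1.0000, -2.3529, 2.0000).
‖u_2‖ = 3.2988, so e_2 = (-0.1783, -0.3031, -0.7133, 0.6063).

e_2 = (-0.1783, -0.3031, -0.7133, 0.6063)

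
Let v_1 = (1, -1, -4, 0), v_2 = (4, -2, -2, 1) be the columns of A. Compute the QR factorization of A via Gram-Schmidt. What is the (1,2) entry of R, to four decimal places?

v_1 = (1, -1, -4, 0); ‖v_1‖ = 4.2426, so q_1 = (0.2357, -0.2357, -0.9428, 0.0000).
r_{12} = q_1·v_2 = 3.2998.

r_{12} = 3.2998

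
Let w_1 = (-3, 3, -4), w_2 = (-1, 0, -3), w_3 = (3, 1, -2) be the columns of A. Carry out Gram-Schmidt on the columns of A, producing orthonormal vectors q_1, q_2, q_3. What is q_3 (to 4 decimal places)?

w_1 = (-3, 3, -4); ‖w_1‖ = 5.8310, so q_1 = (-0.5145, 0.5145, -0.6860).
q_1·w_2 = (-0.5145)·(-1) + 0.5145·0 + (-0.6860)·(-3) = 2.5725.
u_2 = w_2 − 2.5725·q_1 = (0.3235, -1.3235, -1.2353).
‖u_2‖ = 1.8391, so q_2 = (0.1759, -0.7197, -0.6717).
q_1·w_3 = (-0.5145)·3 + 0.5145·1 + (-0.6860)·(-2) = 0.3430; q_2·w_3 = 0.1759·3 + (-0.7197)·1 + (-0.6717)·(-2) = 1.1514.
u_3 = w_3 − 0.3430·q_1 − 1.1514·q_2 = (2.9739, 1.6522, -0.9913).
‖u_3‖ = 3.5435, so q_3 = (0.8393, 0.4663, -0.2798).

q_3 = (0.8393, 0.4663, -0.2798)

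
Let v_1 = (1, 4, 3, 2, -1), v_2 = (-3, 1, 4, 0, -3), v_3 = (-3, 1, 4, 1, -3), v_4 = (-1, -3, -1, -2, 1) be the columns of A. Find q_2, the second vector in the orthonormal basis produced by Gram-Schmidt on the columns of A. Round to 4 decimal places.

v_1 = (1, 4, 3, 2, -1); ‖v_1‖ = 5.5678, so q_1 = (0.1796, 0.7184, 0.5388, 0.3592, -0.1796).
q_1·v_2 = 0.1796·(-3) + 0.7184·1 + 0.5388·4 + 0.3592·0 + (-0.1796)·(-3) = 2.8737.
u_2 = v_2 − 2.8737·q_1 = (-3.5161, -1.0645, 2.4516, -1.0323, -2.4839).
‖u_2‖ = 5.1713, so q_2 = (-0.6799, -0.2059, 0.4741, -0.1996, -0.4803).

q_2 = (-0.6799, -0.2059, 0.4741, -0.1996, -0.4803)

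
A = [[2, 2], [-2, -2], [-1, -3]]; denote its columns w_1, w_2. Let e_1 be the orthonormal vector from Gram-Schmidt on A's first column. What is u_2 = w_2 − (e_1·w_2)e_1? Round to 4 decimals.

e_1 = w_1/‖w_1‖ = (2, -2, -1)/3.0000 = (0.6667, -0.6667, -0.3333).
r_{12} = e_1·w_2 = 3.6667.
u_2 = w_2 − 3.6667·e_1 = (-0.4444, 0.4444, -1.7778).

u_2 = (-0.4444, 0.4444, -1.7778)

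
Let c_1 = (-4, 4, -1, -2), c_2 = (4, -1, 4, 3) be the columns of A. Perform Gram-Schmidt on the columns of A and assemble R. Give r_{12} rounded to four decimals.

c_1 = (-4, 4, -1, -2); ‖c_1‖ = 6.0828, so q_1 = (-0.6576, 0.6576, -0.1644, -0.3288).
r_{12} = q_1·c_2 = -4.9320.

r_{12} = -4.9320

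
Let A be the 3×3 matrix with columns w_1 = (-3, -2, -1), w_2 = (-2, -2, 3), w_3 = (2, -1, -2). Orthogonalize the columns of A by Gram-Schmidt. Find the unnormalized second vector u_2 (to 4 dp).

w_1 = (-3, -2, -1); ‖w_1‖ = 3.7417, so q_1 = (-0.8018, -0.5345, -0.2673).
q_1·w_2 = (-0.8018)·(-2) + (-0.5345)·(-2) + (-0.2673)·3 = 1.8708.
u_2 = w_2 − 1.8708·q_1 = (-0.5000, -1.0000, 3.5000).

u_2 = (-0.5000, -1.0000, 3.5000)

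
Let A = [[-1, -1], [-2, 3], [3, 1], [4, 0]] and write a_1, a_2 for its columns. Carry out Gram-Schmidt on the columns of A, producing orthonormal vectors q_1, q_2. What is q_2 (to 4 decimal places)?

a_1 = (-1, -2, 3, 4); ‖a_1‖ = 5.4772, so q_1 = (-0.1826, -0.3651, 0.5477, 0.7303).
q_1·a_2 = (-0.1826)·(-1) + (-0.3651)·3 + 0.5477·1 + 0.7303·0 = -0.3651.
u_2 = a_2 + 0.3651·q_1 = (-1.0667, 2.8667, 1.2000, 0.2667).
‖u_2‖ = 3.2965, so q_2 = (-0.3236, 0.8696, 0.3640, 0.0809).

q_2 = (-0.3236, 0.8696, 0.3640, 0.0809)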